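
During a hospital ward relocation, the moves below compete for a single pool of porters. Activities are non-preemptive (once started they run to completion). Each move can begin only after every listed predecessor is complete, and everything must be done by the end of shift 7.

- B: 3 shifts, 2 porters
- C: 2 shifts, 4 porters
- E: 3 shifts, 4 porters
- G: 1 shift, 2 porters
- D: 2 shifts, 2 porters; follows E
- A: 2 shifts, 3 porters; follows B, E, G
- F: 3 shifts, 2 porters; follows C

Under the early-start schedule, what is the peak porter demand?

12

Early-start schedule: B@1, C@1, E@1, G@1, D@4, A@4, F@3.
Load per shift: shift 1: 12, shift 2: 10, shift 3: 8, shift 4: 7, shift 5: 7, shift 6: 0, shift 7: 0.
Peak is 12.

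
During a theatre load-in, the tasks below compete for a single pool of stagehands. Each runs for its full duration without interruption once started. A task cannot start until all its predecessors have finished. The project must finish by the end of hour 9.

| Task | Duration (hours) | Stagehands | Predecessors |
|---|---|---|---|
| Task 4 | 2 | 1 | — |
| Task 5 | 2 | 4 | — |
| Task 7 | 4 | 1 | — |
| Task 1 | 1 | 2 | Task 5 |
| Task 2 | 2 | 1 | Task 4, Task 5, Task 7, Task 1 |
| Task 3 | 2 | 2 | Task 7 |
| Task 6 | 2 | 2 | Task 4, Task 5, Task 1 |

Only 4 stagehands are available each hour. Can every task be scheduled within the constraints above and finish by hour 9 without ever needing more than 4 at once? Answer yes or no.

Schedule Task 4@3, Task 5@1, Task 7@3, Task 1@3, Task 2@7, Task 3@7, Task 6@5: h1:4  h2:4  h3:4  h4:2  h5:3  h6:3  h7:3  h8:3  h9:0 — peak 4 ≤ 4.

yes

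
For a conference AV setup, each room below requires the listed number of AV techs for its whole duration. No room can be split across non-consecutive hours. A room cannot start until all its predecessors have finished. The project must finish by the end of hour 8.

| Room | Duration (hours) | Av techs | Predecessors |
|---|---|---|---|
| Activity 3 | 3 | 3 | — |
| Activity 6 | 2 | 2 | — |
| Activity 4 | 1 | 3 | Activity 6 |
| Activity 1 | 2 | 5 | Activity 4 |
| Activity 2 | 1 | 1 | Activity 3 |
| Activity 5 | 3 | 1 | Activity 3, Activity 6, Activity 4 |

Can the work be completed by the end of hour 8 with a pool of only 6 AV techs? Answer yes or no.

Schedule Activity 3@1, Activity 6@1, Activity 4@3, Activity 1@4, Activity 2@4, Activity 5@5: h1:5  h2:5  h3:6  h4:6  h5:6  h6:1  h7:1  h8:0 — peak 6 ≤ 6.

yes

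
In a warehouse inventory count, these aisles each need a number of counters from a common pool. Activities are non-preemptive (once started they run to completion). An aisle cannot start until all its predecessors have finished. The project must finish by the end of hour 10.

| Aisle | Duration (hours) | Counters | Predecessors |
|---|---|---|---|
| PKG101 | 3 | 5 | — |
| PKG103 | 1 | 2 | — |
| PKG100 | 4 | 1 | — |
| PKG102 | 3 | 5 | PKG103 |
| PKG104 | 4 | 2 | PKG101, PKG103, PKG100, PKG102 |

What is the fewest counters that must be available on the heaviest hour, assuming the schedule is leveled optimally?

Early-start (PKG101@1, PKG103@1, PKG100@1, PKG102@2, PKG104@5) gives peak 11: h1:8  h2:11  h3:11  h4:6  h5:2  h6:2  h7:2  h8:2  h9:0  h10:0.
Shift PKG100→2, PKG102→4, PKG104→7.
Schedule PKG101@1, PKG103@1, PKG100@2, PKG102@4, PKG104@7: h1:7  h2:6  h3:6  h4:6  h5:6  h6:5  h7:2  h8:2  h9:2  h10:2 — peak 7.

7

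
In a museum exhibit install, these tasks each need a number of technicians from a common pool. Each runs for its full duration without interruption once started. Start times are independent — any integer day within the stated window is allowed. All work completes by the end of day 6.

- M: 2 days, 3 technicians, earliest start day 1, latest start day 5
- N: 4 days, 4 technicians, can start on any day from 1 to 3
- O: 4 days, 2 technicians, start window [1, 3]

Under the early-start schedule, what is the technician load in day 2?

9

At early start, day 2 has: M, N, O.
Demand: 3 + 4 + 2 = 9.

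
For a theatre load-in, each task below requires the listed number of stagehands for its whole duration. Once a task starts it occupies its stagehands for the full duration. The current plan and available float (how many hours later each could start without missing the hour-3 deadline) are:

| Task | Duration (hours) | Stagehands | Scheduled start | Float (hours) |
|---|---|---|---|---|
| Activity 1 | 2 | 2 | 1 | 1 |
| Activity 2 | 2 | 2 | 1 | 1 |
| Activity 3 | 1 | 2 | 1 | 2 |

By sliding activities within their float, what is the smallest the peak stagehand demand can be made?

Early-start (Activity 1@1, Activity 2@1, Activity 3@1) gives peak 6: h1:6  h2:4  h3:0.
Shift Activity 3→3.
Schedule Activity 1@1, Activity 2@1, Activity 3@3: h1:4  h2:4  h3:2 — peak 4.
Total stagehand-hours = 10 over 3 hours ⇒ peak ≥ ⌈10/3⌉ = 4, so 4 is optimal.

4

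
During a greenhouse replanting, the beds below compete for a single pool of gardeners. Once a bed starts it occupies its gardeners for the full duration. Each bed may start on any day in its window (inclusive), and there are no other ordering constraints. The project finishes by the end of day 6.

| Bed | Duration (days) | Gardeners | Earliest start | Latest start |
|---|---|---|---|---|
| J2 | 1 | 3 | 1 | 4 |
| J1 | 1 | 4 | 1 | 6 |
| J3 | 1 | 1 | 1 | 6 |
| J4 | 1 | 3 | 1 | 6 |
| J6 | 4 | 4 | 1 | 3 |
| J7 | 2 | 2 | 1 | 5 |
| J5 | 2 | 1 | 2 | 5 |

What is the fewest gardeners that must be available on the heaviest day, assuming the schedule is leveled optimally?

Early-start (J2@1, J1@1, J3@1, J4@1, J6@1, J7@1, J5@2) gives peak 17: d1:17  d2:7  d3:5  d4:4  d5:0  d6:0.
Shift J1→2, J3→2, J6→3, J7→3, J5→5.
Schedule J2@1, J1@2, J3@2, J4@1, J6@3, J7@3, J5@5: d1:6  d2:5  d3:6  d4:6  d5:5  d6:5 — peak 6.
Total gardener-days = 33 over 6 days ⇒ peak ≥ ⌈33/6⌉ = 6, so 6 is optimal.

6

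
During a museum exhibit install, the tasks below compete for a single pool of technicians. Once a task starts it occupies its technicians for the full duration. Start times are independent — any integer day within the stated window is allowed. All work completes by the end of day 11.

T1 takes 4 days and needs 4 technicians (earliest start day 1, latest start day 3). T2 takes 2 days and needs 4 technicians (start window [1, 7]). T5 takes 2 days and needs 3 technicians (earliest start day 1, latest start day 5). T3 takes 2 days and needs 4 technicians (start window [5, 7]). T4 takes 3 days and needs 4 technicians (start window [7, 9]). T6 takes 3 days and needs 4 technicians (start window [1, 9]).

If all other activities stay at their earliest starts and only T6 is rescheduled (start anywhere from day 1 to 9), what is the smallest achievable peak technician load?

11

T6@1: d1:15  d2:15  d3:8  d4:4  d5:4  d6:4  d7:4  d8:4  d9:4  d10:0  d11:0 → peak 15
T6@2: d1:11  d2:15  d3:8  d4:8  d5:4  d6:4  d7:4  d8:4  d9:4  d10:0  d11:0 → peak 15
T6@3: d1:11  d2:11  d3:8  d4:8  d5:8  d6:4  d7:4  d8:4  d9:4  d10:0  d11:0 → peak 11
T6@4: d1:11  d2:11  d3:4  d4:8  d5:8  d6:8  d7:4  d8:4  d9:4  d10:0  d11:0 → peak 11
T6@5: d1:11  d2:11  d3:4  d4:4  d5:8  d6:8  d7:8  d8:4  d9:4  d10:0  d11:0 → peak 11
T6@6: d1:11  d2:11  d3:4  d4:4  d5:4  d6:8  d7:8  d8:8  d9:4  d10:0  d11:0 → peak 11
T6@7: d1:11  d2:11  d3:4  d4:4  d5:4  d6:4  d7:8  d8:8  d9:8  d10:0  d11:0 → peak 11
T6@8: d1:11  d2:11  d3:4  d4:4  d5:4  d6:4  d7:4  d8:8  d9:8  d10:4  d11:0 → peak 11
T6@9: d1:11  d2:11  d3:4  d4:4  d5:4  d6:4  d7:4  d8:4  d9:8  d10:4  d11:4 → peak 11
Best is T6@3, peak 11.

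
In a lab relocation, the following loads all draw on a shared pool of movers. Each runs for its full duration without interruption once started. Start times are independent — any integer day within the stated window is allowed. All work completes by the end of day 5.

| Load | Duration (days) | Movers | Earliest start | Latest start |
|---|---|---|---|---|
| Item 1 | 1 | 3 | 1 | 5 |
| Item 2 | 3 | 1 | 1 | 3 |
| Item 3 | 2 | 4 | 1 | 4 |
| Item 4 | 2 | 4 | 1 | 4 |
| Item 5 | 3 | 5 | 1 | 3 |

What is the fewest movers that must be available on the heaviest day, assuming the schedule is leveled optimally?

9

Early-start (Item 1@1, Item 2@1, Item 3@1, Item 4@1, Item 5@1) gives peak 17: d1:17  d2:14  d3:6  d4:0  d5:0.
Shift Item 4→4, Item 5→3.
Schedule Item 1@1, Item 2@1, Item 3@1, Item 4@4, Item 5@3: d1:8  d2:5  d3:6  d4:9  d5:9 — peak 9.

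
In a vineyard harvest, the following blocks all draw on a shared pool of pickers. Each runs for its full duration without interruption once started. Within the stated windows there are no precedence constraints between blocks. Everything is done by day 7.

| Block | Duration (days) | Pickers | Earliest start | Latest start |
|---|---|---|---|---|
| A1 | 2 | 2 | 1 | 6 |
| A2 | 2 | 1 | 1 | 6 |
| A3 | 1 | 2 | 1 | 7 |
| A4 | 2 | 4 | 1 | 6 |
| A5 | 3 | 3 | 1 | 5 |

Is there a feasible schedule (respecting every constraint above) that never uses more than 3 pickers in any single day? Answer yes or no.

no

Total picker-days = 25; over 7 days the average is 25/7 > 3, so some day must exceed 3.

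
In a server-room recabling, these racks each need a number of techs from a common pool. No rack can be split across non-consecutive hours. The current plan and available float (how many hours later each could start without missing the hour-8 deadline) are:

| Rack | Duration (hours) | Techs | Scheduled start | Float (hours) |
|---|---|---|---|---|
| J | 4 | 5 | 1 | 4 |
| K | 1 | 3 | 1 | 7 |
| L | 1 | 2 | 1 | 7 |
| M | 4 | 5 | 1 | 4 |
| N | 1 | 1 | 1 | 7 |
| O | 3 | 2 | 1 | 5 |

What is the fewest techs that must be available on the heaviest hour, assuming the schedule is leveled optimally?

Early-start (J@1, K@1, L@1, M@1, N@1, O@1) gives peak 18: h1:18  h2:12  h3:12  h4:10  h5:0  h6:0  h7:0  h8:0.
Shift L→2, M→5, N→2, O→3.
Schedule J@1, K@1, L@2, M@5, N@2, O@3: h1:8  h2:8  h3:7  h4:7  h5:7  h6:5  h7:5  h8:5 — peak 8.

8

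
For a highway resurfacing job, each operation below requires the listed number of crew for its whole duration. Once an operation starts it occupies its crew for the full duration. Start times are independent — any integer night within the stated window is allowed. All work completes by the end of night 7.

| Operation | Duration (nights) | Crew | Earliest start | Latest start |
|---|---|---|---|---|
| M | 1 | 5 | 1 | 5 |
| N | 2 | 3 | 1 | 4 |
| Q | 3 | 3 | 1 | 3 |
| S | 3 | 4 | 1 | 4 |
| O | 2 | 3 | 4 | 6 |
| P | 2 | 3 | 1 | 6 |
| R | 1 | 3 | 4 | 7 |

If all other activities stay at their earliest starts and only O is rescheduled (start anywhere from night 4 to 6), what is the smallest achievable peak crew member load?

18

O@4: n1:18  n2:13  n3:7  n4:6  n5:3  n6:0  n7:0 → peak 18
O@5: n1:18  n2:13  n3:7  n4:3  n5:3  n6:3  n7:0 → peak 18
O@6: n1:18  n2:13  n3:7  n4:3  n5:0  n6:3  n7:3 → peak 18
Best is O@4, peak 18.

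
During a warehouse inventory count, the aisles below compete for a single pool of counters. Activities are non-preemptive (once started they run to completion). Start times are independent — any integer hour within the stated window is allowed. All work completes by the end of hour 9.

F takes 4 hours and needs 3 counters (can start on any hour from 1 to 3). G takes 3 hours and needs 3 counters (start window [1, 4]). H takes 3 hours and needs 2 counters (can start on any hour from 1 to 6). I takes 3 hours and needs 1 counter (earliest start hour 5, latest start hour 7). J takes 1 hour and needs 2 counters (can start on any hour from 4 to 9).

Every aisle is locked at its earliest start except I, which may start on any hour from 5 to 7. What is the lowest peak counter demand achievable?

I@5: h1:8  h2:8  h3:8  h4:5  h5:1  h6:1  h7:1  h8:0  h9:0 → peak 8
I@6: h1:8  h2:8  h3:8  h4:5  h5:0  h6:1  h7:1  h8:1  h9:0 → peak 8
I@7: h1:8  h2:8  h3:8  h4:5  h5:0  h6:0  h7:1  h8:1  h9:1 → peak 8
Best is I@5, peak 8.

8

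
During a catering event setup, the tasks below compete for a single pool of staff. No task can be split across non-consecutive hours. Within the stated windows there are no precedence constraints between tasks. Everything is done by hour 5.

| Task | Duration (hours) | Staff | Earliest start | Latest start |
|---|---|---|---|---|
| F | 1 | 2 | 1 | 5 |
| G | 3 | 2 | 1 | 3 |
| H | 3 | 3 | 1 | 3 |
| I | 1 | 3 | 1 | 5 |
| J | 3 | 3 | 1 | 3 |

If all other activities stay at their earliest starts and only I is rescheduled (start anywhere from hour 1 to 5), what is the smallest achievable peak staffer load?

I@1: h1:13  h2:8  h3:8  h4:0  h5:0 → peak 13
I@2: h1:10  h2:11  h3:8  h4:0  h5:0 → peak 11
I@3: h1:10  h2:8  h3:11  h4:0  h5:0 → peak 11
I@4: h1:10  h2:8  h3:8  h4:3  h5:0 → peak 10
I@5: h1:10  h2:8  h3:8  h4:0  h5:3 → peak 10
Best is I@4, peak 10.

10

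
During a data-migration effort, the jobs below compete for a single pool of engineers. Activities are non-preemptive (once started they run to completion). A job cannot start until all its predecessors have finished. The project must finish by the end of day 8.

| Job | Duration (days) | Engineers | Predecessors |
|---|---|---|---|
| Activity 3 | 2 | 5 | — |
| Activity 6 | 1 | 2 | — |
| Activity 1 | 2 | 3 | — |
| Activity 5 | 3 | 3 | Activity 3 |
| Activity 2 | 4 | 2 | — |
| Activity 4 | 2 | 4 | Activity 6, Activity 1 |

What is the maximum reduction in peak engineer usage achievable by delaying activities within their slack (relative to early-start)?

6

Early-start peak: d1:12  d2:10  d3:9  d4:9  d5:3  d6:0  d7:0  d8:0 ⇒ 12.
Leveled (Activity 3@1, Activity 6@3, Activity 1@3, Activity 5@4, Activity 2@5, Activity 4@7): d1:5  d2:5  d3:5  d4:6  d5:5  d6:5  d7:6  d8:6 ⇒ 6.
Reduction 12 − 6 = 6.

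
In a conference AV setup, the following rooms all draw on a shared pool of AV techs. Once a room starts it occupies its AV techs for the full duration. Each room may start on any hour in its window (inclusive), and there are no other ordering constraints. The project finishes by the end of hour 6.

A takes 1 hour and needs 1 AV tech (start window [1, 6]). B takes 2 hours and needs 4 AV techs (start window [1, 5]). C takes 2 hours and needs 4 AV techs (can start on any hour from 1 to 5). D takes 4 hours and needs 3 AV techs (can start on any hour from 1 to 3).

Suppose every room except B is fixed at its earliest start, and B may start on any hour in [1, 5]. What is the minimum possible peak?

B@1: h1:12  h2:11  h3:3  h4:3  h5:0  h6:0 → peak 12
B@2: h1:8  h2:11  h3:7  h4:3  h5:0  h6:0 → peak 11
B@3: h1:8  h2:7  h3:7  h4:7  h5:0  h6:0 → peak 8
B@4: h1:8  h2:7  h3:3  h4:7  h5:4  h6:0 → peak 8
B@5: h1:8  h2:7  h3:3  h4:3  h5:4  h6:4 → peak 8
Best is B@3, peak 8.

8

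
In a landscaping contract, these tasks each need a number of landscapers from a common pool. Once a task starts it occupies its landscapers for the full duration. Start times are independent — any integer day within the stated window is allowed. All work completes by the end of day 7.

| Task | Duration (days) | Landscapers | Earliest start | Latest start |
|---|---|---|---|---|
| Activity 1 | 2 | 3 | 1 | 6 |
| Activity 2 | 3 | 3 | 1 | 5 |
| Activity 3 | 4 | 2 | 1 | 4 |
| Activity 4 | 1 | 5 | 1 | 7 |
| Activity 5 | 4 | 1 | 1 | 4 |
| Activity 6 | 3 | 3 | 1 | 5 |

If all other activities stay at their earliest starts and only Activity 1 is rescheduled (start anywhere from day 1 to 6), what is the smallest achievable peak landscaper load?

Activity 1@1: d1:17  d2:12  d3:9  d4:3  d5:0  d6:0  d7:0 → peak 17
Activity 1@2: d1:14  d2:12  d3:12  d4:3  d5:0  d6:0  d7:0 → peak 14
Activity 1@3: d1:14  d2:9  d3:12  d4:6  d5:0  d6:0  d7:0 → peak 14
Activity 1@4: d1:14  d2:9  d3:9  d4:6  d5:3  d6:0  d7:0 → peak 14
Activity 1@5: d1:14  d2:9  d3:9  d4:3  d5:3  d6:3  d7:0 → peak 14
Activity 1@6: d1:14  d2:9  d3:9  d4:3  d5:0  d6:3  d7:3 → peak 14
Best is Activity 1@2, peak 14.

14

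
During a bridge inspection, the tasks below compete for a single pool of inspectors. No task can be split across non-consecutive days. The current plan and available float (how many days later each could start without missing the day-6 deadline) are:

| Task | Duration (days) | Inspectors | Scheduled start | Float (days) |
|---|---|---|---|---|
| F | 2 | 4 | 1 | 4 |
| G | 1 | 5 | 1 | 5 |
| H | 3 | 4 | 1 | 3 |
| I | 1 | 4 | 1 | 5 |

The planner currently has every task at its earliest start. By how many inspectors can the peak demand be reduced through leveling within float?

9

Early-start peak: d1:17  d2:8  d3:4  d4:0  d5:0  d6:0 ⇒ 17.
Leveled (F@1, G@3, H@4, I@1): d1:8  d2:4  d3:5  d4:4  d5:4  d6:4 ⇒ 8.
Reduction 17 − 8 = 9.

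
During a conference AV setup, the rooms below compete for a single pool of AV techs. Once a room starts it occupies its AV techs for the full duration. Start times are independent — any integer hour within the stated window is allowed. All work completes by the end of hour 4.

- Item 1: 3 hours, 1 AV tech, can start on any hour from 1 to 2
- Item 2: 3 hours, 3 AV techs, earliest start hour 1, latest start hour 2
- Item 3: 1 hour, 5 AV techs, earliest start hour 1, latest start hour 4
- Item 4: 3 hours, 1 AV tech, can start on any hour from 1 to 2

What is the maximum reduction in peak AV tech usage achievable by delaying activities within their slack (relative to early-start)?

5

Early-start peak: h1:10  h2:5  h3:5  h4:0 ⇒ 10.
Leveled (Item 1@1, Item 2@1, Item 3@4, Item 4@1): h1:5  h2:5  h3:5  h4:5 ⇒ 5.
Reduction 10 − 5 = 5.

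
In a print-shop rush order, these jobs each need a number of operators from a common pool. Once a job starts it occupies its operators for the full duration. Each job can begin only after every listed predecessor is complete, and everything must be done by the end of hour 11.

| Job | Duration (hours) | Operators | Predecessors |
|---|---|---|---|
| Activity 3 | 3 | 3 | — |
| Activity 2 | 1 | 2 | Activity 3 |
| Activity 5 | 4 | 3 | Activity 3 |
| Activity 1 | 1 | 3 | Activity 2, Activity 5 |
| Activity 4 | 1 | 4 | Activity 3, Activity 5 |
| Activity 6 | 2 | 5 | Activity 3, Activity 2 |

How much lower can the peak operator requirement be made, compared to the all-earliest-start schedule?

Early-start peak: h1:3  h2:3  h3:3  h4:5  h5:8  h6:8  h7:3  h8:7  h9:0  h10:0  h11:0 ⇒ 8.
Leveled (Activity 3@1, Activity 2@4, Activity 5@4, Activity 1@8, Activity 4@9, Activity 6@10): h1:3  h2:3  h3:3  h4:5  h5:3  h6:3  h7:3  h8:3  h9:4  h10:5  h11:5 ⇒ 5.
Reduction 8 − 5 = 3.

3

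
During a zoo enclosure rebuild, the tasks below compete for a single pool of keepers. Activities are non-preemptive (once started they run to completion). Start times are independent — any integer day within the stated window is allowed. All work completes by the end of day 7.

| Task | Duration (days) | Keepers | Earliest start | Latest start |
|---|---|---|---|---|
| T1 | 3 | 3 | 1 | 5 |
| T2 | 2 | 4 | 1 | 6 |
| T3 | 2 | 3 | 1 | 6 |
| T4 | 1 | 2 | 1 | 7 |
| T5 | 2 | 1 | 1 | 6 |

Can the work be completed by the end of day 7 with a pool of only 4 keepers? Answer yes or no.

The minimum achievable peak is 5; 4 < 5, so no feasible schedule stays within the cap.

no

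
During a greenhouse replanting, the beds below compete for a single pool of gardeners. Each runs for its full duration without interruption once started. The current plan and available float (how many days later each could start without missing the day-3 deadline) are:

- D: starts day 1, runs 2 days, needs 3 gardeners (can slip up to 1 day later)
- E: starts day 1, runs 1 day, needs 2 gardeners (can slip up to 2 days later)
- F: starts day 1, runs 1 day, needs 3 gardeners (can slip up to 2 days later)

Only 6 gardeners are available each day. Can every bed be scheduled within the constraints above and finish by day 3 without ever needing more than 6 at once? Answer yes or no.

Schedule D@1, E@1, F@3: d1:5  d2:3  d3:3 — peak 5 ≤ 6.

yes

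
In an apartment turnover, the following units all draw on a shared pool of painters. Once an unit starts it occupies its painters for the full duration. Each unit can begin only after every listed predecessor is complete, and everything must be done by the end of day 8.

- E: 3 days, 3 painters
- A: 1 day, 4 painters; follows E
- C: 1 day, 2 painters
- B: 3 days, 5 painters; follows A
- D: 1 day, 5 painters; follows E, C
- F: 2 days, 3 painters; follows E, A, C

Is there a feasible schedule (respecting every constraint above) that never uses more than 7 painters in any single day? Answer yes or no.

no

The minimum achievable peak is 8; 7 < 8, so no feasible schedule stays within the cap.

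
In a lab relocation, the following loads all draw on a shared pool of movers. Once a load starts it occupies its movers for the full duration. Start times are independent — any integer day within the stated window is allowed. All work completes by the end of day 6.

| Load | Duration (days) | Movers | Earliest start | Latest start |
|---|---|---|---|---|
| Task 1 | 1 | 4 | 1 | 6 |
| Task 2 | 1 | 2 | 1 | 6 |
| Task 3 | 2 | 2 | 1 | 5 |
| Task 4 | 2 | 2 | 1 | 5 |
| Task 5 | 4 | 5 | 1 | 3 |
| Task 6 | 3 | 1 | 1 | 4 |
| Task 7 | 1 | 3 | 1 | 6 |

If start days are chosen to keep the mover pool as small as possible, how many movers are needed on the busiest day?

7

Early-start (Task 1@1, Task 2@1, Task 3@1, Task 4@1, Task 5@1, Task 6@1, Task 7@1) gives peak 19: d1:19  d2:10  d3:6  d4:5  d5:0  d6:0.
Shift Task 2→4, Task 4→5, Task 5→3, Task 7→2.
Schedule Task 1@1, Task 2@4, Task 3@1, Task 4@5, Task 5@3, Task 6@1, Task 7@2: d1:7  d2:6  d3:6  d4:7  d5:7  d6:7 — peak 7.
Total mover-days = 40 over 6 days ⇒ peak ≥ ⌈40/6⌉ = 7, so 7 is optimal.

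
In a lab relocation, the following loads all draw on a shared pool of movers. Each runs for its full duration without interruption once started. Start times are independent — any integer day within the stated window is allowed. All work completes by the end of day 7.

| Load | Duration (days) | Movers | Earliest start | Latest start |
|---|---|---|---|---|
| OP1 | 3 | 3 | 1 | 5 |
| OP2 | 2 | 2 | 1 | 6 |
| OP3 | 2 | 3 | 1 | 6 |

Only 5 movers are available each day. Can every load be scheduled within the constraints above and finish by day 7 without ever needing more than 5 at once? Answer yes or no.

yes

Schedule OP1@1, OP2@4, OP3@6: d1:3  d2:3  d3:3  d4:2  d5:2  d6:3  d7:3 — peak 3 ≤ 5.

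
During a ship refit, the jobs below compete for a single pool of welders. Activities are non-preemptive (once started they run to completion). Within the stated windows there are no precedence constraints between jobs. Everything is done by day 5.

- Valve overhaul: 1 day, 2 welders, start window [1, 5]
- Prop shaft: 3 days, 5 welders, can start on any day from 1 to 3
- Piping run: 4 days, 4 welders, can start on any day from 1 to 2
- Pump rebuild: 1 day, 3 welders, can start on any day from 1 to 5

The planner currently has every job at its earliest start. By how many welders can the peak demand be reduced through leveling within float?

5

Early-start peak: d1:14  d2:9  d3:9  d4:4  d5:0 ⇒ 14.
Leveled (Valve overhaul@1, Prop shaft@1, Piping run@2, Pump rebuild@4): d1:7  d2:9  d3:9  d4:7  d5:4 ⇒ 9.
Reduction 14 − 9 = 5.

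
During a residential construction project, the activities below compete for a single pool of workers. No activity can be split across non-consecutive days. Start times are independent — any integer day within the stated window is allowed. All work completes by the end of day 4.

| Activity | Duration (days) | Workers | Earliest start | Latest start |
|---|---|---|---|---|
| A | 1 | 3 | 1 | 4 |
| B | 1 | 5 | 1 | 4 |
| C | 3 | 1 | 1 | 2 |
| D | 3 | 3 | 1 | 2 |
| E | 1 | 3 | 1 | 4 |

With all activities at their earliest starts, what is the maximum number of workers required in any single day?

15

Early-start schedule: A@1, B@1, C@1, D@1, E@1.
Load per day: day 1: 15, day 2: 4, day 3: 4, day 4: 0.
Peak is 15.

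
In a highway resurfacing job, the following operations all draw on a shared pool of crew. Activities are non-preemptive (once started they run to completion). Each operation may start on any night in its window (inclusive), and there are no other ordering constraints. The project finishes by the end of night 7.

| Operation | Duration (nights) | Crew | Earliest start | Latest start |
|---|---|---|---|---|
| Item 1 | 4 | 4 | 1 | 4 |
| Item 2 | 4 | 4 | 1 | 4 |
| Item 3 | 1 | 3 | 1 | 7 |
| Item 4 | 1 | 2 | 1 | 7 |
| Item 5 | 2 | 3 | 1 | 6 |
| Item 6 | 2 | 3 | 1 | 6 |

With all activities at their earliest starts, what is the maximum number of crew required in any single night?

19

Early-start schedule: Item 1@1, Item 2@1, Item 3@1, Item 4@1, Item 5@1, Item 6@1.
Load per night: night 1: 19, night 2: 14, night 3: 8, night 4: 8, night 5: 0, night 6: 0, night 7: 0.
Peak is 19.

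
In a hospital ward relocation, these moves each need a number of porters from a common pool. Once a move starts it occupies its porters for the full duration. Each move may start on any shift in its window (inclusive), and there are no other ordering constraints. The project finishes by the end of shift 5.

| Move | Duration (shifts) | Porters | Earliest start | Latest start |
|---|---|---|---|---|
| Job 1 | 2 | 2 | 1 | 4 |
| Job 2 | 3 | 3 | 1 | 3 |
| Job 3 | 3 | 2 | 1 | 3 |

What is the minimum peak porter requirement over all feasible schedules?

Early-start (Job 1@1, Job 2@1, Job 3@1) gives peak 7: s1:7  s2:7  s3:5  s4:0  s5:0.
Shift Job 3→3.
Schedule Job 1@1, Job 2@1, Job 3@3: s1:5  s2:5  s3:5  s4:2  s5:2 — peak 5.

5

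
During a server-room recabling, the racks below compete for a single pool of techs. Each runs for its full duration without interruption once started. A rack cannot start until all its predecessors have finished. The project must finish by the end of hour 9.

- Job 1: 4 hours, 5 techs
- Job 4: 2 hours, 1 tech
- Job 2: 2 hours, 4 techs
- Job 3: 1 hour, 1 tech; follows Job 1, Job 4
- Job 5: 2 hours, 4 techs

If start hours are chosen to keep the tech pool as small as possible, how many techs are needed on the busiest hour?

Early-start (Job 1@1, Job 4@1, Job 2@1, Job 3@5, Job 5@1) gives peak 14: h1:14  h2:14  h3:5  h4:5  h5:1  h6:0  h7:0  h8:0  h9:0.
Shift Job 4→5, Job 2→5, Job 3→7, Job 5→7.
Schedule Job 1@1, Job 4@5, Job 2@5, Job 3@7, Job 5@7: h1:5  h2:5  h3:5  h4:5  h5:5  h6:5  h7:5  h8:4  h9:0 — peak 5.
Total tech-hours = 39 over 9 hours ⇒ peak ≥ ⌈39/9⌉ = 5, so 5 is optimal.

5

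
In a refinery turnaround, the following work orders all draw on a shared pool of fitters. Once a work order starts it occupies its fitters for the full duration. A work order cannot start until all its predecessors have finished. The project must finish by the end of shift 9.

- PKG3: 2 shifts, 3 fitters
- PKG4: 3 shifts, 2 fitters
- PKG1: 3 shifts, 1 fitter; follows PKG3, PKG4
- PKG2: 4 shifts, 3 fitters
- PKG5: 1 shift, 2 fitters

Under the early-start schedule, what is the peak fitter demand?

Early-start schedule: PKG3@1, PKG4@1, PKG1@4, PKG2@1, PKG5@1.
Load per shift: shift 1: 10, shift 2: 8, shift 3: 5, shift 4: 4, shift 5: 1, shift 6: 1, shift 7: 0, shift 8: 0, shift 9: 0.
Peak is 10.

10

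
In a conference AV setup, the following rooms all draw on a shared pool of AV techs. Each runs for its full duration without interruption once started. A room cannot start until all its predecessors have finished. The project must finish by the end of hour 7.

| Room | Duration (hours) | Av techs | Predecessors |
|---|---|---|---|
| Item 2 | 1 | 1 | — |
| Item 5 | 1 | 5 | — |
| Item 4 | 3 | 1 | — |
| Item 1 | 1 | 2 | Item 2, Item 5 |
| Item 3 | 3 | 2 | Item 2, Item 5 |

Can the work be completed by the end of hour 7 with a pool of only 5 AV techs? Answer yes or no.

yes

Schedule Item 2@1, Item 5@2, Item 4@3, Item 1@3, Item 3@3: h1:1  h2:5  h3:5  h4:3  h5:3  h6:0  h7:0 — peak 5 ≤ 5.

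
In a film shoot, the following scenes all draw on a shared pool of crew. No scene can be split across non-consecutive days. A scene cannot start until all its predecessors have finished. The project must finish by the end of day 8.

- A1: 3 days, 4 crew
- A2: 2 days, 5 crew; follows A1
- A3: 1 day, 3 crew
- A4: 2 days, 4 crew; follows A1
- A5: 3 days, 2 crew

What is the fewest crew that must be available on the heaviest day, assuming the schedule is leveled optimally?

6

Early-start (A1@1, A2@4, A3@1, A4@4, A5@1) gives peak 9: d1:9  d2:6  d3:6  d4:9  d5:9  d6:0  d7:0  d8:0.
Shift A3→6, A4→7.
Schedule A1@1, A2@4, A3@6, A4@7, A5@1: d1:6  d2:6  d3:6  d4:5  d5:5  d6:3  d7:4  d8:4 — peak 6.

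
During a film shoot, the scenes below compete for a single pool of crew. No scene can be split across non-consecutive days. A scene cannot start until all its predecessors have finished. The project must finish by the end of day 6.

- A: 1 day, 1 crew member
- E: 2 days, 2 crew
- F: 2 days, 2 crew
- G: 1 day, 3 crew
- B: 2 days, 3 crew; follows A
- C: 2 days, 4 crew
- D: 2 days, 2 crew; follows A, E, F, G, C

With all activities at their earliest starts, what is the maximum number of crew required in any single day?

12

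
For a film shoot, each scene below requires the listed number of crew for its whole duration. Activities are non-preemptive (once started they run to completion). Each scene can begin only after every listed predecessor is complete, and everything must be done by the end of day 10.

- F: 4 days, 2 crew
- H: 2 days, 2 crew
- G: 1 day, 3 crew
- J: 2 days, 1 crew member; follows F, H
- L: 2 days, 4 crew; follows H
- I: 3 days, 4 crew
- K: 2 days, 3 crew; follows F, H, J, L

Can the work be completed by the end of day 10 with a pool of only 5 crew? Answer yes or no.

no

The minimum achievable peak is 6; 5 < 6, so no feasible schedule stays within the cap.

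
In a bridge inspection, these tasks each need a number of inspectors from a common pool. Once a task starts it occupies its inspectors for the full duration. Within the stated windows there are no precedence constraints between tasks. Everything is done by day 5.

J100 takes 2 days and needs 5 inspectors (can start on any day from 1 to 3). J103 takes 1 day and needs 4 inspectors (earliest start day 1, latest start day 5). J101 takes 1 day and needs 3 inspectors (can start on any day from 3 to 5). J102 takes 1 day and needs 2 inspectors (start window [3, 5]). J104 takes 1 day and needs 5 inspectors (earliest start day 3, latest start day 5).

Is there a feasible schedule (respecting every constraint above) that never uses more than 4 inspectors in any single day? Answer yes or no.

no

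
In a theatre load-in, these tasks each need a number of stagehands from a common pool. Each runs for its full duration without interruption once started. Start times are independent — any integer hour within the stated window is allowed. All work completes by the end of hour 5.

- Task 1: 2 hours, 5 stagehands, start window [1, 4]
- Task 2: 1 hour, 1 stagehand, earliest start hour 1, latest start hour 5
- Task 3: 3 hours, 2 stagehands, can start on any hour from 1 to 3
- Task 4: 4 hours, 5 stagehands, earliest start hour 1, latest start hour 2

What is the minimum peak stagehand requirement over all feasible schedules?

10

Early-start (Task 1@1, Task 2@1, Task 3@1, Task 4@1) gives peak 13: h1:13  h2:12  h3:7  h4:5  h5:0.
Shift Task 3→3, Task 4→2.
Schedule Task 1@1, Task 2@1, Task 3@3, Task 4@2: h1:6  h2:10  h3:7  h4:7  h5:7 — peak 10.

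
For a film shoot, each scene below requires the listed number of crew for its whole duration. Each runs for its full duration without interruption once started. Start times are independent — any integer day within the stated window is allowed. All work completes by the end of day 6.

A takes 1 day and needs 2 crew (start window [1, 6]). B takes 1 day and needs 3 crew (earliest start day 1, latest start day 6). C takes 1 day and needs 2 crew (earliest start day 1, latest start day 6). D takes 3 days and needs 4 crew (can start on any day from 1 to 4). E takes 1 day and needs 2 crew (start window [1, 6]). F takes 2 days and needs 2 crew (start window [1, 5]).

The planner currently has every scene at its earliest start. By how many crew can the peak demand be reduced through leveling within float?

10

Early-start peak: d1:15  d2:6  d3:4  d4:0  d5:0  d6:0 ⇒ 15.
Leveled (A@1, B@1, C@2, D@4, E@3, F@2): d1:5  d2:4  d3:4  d4:4  d5:4  d6:4 ⇒ 5.
Reduction 15 − 5 = 10.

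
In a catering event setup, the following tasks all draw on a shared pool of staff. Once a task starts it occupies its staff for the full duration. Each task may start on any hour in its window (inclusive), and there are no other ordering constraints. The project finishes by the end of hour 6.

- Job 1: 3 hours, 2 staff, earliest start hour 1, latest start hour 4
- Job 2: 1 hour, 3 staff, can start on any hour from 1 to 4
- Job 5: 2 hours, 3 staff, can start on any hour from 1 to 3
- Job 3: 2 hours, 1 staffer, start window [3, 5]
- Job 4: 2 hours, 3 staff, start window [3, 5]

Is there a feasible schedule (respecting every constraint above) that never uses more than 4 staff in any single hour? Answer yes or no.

The minimum achievable peak is 5; 4 < 5, so no feasible schedule stays within the cap.

no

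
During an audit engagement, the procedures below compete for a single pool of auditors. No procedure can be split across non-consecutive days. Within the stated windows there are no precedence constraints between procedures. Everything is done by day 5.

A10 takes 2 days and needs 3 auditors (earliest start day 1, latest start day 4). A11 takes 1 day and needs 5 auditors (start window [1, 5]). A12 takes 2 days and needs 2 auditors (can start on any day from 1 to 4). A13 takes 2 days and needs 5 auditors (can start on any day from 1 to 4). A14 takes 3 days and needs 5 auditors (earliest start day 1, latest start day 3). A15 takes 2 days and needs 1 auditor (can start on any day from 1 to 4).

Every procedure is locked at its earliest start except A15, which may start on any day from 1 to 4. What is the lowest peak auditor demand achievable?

A15@1: d1:21  d2:16  d3:5  d4:0  d5:0 → peak 21
A15@2: d1:20  d2:16  d3:6  d4:0  d5:0 → peak 20
A15@3: d1:20  d2:15  d3:6  d4:1  d5:0 → peak 20
A15@4: d1:20  d2:15  d3:5  d4:1  d5:1 → peak 20
Best is A15@2, peak 20.

20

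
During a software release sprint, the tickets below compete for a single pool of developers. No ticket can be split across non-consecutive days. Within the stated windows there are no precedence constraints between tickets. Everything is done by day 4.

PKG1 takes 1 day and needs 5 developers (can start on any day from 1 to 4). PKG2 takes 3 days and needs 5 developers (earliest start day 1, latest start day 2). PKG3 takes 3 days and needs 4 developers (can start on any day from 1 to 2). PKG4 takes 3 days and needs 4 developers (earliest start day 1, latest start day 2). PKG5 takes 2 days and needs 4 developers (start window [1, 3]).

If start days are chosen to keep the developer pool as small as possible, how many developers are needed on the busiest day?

Early-start (PKG1@1, PKG2@1, PKG3@1, PKG4@1, PKG5@1) gives peak 22: d1:22  d2:17  d3:13  d4:0.
Shift PKG4→2, PKG5→2.
Schedule PKG1@1, PKG2@1, PKG3@1, PKG4@2, PKG5@2: d1:14  d2:17  d3:17  d4:4 — peak 17.

17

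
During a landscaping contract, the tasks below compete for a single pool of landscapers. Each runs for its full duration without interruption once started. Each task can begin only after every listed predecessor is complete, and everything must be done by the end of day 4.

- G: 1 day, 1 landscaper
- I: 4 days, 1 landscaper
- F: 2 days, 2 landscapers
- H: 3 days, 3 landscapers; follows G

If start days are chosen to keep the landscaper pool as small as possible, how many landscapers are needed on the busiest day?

6

Schedule G@1, I@1, F@1, H@2: d1:4  d2:6  d3:4  d4:4 — peak 6.
No arrangement of the 3 feasible schedules does better.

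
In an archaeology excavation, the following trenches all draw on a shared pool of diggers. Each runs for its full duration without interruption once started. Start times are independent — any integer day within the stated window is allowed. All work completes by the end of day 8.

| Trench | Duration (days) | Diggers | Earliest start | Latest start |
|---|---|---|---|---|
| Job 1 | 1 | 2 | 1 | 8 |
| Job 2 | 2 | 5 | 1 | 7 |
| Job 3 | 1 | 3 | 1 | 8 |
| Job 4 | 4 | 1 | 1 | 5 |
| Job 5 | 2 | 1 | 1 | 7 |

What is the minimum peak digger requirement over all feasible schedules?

5

Early-start (Job 1@1, Job 2@1, Job 3@1, Job 4@1, Job 5@1) gives peak 12: d1:12  d2:7  d3:1  d4:1  d5:0  d6:0  d7:0  d8:0.
Shift Job 2→2, Job 4→4, Job 5→4.
Schedule Job 1@1, Job 2@2, Job 3@1, Job 4@4, Job 5@4: d1:5  d2:5  d3:5  d4:2  d5:2  d6:1  d7:1  d8:0 — peak 5.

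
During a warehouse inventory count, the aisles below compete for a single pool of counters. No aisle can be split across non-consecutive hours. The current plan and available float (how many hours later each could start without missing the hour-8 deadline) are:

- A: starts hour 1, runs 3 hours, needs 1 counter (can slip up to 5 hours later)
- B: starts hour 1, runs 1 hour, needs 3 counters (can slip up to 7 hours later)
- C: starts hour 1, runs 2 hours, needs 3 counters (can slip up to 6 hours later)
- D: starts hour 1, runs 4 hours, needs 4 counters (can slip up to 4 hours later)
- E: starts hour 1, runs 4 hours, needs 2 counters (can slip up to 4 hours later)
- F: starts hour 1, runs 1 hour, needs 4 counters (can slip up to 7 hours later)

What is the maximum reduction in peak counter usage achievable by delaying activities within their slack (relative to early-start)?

Early-start peak: h1:17  h2:10  h3:7  h4:6  h5:0  h6:0  h7:0  h8:0 ⇒ 17.
Leveled (A@1, B@1, C@2, D@4, E@1, F@8): h1:6  h2:6  h3:6  h4:6  h5:4  h6:4  h7:4  h8:4 ⇒ 6.
Reduction 17 − 6 = 11.

11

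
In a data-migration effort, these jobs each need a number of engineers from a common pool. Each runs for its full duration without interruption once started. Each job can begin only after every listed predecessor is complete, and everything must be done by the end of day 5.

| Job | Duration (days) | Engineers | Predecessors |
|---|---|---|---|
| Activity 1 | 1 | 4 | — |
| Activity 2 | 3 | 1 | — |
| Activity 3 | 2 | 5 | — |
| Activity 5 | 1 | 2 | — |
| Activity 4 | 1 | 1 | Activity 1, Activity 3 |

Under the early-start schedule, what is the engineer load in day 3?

2

At early start, day 3 has: Activity 2, Activity 4.
Demand: 1 + 1 = 2.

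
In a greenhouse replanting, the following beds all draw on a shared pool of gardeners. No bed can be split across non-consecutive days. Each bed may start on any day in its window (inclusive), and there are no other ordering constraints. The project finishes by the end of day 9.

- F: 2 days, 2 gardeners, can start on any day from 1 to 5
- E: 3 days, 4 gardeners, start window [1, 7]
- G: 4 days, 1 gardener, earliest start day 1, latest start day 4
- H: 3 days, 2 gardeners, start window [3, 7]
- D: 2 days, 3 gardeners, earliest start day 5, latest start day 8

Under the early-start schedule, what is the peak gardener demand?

Early-start schedule: F@1, E@1, G@1, H@3, D@5.
Load per day: day 1: 7, day 2: 7, day 3: 7, day 4: 3, day 5: 5, day 6: 3, day 7: 0, day 8: 0, day 9: 0.
Peak is 7.

7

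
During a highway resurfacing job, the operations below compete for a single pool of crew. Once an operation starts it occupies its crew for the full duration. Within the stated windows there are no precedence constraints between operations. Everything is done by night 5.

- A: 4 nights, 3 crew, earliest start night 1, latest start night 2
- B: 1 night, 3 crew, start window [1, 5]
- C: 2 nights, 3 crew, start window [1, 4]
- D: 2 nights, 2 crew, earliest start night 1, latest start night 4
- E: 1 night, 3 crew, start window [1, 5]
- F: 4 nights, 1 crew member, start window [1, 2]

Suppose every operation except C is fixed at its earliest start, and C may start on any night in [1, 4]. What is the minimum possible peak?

C@1: n1:15  n2:9  n3:4  n4:4  n5:0 → peak 15
C@2: n1:12  n2:9  n3:7  n4:4  n5:0 → peak 12
C@3: n1:12  n2:6  n3:7  n4:7  n5:0 → peak 12
C@4: n1:12  n2:6  n3:4  n4:7  n5:3 → peak 12
Best is C@2, peak 12.

12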